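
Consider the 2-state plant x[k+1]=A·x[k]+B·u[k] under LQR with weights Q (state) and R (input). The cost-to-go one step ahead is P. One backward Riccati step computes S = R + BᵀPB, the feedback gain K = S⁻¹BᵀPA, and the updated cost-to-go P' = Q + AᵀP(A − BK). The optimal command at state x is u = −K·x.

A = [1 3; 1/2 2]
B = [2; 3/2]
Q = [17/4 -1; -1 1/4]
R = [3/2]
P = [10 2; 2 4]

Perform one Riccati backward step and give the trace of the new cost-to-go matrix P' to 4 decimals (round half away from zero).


BᵀP = [23.0000 10.0000]
S = R + BᵀPB = [3/2] + [61.0000] = [62.5000]
BᵀPA = [28.0000 89.0000]
K = S⁻¹·BᵀPA = [0.4480 1.4240]
A−BK = [0.1040 0.1520; -0.1720 -0.1360]
AᵀP(A−BK) = [0.4560 1.1280; 1.1280 3.2640]
P' = Q + AᵀP(A−BK) = [4.7060 0.1280; 0.1280 3.5140]
tr(P') = 8.2200

8.2200


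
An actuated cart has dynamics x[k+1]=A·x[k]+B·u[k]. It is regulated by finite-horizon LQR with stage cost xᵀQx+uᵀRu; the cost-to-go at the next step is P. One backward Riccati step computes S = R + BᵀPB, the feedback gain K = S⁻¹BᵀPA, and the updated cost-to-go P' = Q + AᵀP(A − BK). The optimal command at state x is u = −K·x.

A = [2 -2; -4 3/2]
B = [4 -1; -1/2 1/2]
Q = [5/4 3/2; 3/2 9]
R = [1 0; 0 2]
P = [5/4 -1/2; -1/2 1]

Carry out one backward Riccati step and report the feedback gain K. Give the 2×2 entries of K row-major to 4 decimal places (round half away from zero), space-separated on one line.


BᵀP = [5.2500 -2.5000; -1.5000 1.0000]
S = R + BᵀPB = [1 0; 0 2] + [22.2500 -6.5000; -6.5000 2.0000] = [23.2500 -6.5000; -6.5000 4.0000]
BᵀPA = [20.5000 -14.2500; -7.0000 4.5000]
K = S⁻¹·BᵀPA = [0.7192 -0.5468; -0.5813 0.2365]
A−BK = [-1.4581 0.4236; -3.3498 1.1084]
AᵀP(A−BK) = [10.1872 -3.6355; -3.6355 1.3941]
P' = Q + AᵀP(A−BK) = [11.4372 -2.1355; -2.1355 10.3941]
tr(P') = 21.8313

0.7192 -0.5468 -0.5813 0.2365


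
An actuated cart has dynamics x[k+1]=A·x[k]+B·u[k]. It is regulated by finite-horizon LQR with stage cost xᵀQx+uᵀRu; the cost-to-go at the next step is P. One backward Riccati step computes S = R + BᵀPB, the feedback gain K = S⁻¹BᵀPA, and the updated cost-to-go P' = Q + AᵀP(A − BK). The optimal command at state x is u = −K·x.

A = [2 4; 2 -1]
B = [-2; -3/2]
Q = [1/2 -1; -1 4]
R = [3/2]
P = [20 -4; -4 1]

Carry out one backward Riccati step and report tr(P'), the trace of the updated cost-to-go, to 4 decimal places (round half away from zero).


19.0188

BᵀP = [-34.0000 6.5000]
S = R + BᵀPB = [3/2] + [58.2500] = [59.7500]
BᵀPA = [-55.0000 -142.5000]
K = S⁻¹·BᵀPA = [-0.9205 -2.3849]
A−BK = [0.1590 -0.7699; 0.6192 -4.5774]
AᵀP(A−BK) = [1.3724 2.8285; 2.8285 13.1464]
P' = Q + AᵀP(A−BK) = [1.8724 1.8285; 1.8285 17.1464]
tr(P') = 19.0188


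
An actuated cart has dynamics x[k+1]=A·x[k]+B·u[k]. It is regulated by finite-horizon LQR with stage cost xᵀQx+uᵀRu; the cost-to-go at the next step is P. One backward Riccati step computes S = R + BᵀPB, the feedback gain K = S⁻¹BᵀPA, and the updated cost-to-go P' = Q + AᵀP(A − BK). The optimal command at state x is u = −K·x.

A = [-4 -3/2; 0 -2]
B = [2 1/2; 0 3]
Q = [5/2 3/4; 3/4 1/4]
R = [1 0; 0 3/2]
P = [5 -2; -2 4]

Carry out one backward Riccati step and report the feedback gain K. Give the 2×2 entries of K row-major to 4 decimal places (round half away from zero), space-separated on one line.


-1.8975 -0.5425 0.0219 -0.6274

BᵀP = [10.0000 -4.0000; -3.5000 11.0000]
S = R + BᵀPB = [1 0; 0 3/2] + [20.0000 -7.0000; -7.0000 31.2500] = [21.0000 -7.0000; -7.0000 32.7500]
BᵀPA = [-40.0000 -7.0000; 14.0000 -16.7500]
K = S⁻¹·BᵀPA = [-1.8975 -0.5425; 0.0219 -0.6274]
A−BK = [-0.2160 -0.1014; -0.0658 -0.1178]
AᵀP(A−BK) = [3.7949 1.0849; 1.0849 0.9438]
P' = Q + AᵀP(A−BK) = [6.2949 1.8349; 1.8349 1.1938]
tr(P') = 7.4887


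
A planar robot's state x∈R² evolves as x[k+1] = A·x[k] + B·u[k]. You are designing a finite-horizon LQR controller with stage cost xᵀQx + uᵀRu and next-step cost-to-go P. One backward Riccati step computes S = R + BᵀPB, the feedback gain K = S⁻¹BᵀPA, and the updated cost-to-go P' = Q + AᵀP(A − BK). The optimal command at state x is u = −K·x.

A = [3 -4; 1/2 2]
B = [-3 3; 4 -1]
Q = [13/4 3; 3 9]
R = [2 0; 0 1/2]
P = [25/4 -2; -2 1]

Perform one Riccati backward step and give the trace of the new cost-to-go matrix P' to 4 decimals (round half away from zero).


13.8556

BᵀP = [-26.7500 10.0000; 20.7500 -7.0000]
S = R + BᵀPB = [2 0; 0 1/2] + [120.2500 -90.2500; -90.2500 69.2500] = [122.2500 -90.2500; -90.2500 69.7500]
BᵀPA = [-75.2500 127.0000; 58.7500 -97.0000]
K = S⁻¹·BᵀPA = [0.1401 0.2723; 1.0236 -1.0383]
A−BK = [0.3496 -0.0681; 0.9632 -0.1277]
AᵀP(A−BK) = [0.9078 -0.5064; -0.5064 0.6979]
P' = Q + AᵀP(A−BK) = [4.1578 2.4936; 2.4936 9.6979]
tr(P') = 13.8556


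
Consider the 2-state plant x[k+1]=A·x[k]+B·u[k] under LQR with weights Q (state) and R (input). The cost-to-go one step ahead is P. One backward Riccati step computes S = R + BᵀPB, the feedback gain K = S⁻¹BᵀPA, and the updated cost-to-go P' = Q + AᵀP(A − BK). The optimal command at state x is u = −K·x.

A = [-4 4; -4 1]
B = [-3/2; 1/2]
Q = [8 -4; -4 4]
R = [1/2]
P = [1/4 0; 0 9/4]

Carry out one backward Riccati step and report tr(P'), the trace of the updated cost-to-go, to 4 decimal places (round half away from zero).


BᵀP = [-0.3750 1.1250]
S = R + BᵀPB = [1/2] + [1.1250] = [1.6250]
BᵀPA = [-3.0000 -0.3750]
K = S⁻¹·BᵀPA = [-1.8462 -0.2308]
A−BK = [-6.7692 3.6538; -3.0769 1.1154]
AᵀP(A−BK) = [34.4615 -13.6923; -13.6923 6.1635]
P' = Q + AᵀP(A−BK) = [42.4615 -17.6923; -17.6923 10.1635]
tr(P') = 52.6250

52.6250


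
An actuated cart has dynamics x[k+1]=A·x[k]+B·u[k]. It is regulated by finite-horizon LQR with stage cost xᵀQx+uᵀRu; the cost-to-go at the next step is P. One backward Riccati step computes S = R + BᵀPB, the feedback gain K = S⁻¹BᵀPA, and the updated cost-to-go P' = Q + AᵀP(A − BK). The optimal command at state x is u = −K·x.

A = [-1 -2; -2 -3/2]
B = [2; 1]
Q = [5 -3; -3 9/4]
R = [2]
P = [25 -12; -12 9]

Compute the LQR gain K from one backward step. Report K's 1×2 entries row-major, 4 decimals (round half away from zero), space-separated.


-0.1270 -0.8492

BᵀP = [38.0000 -15.0000]
S = R + BᵀPB = [2] + [61.0000] = [63.0000]
BᵀPA = [-8.0000 -53.5000]
K = S⁻¹·BᵀPA = [-0.1270 -0.8492]
A−BK = [-0.7460 -0.3016; -1.8730 -0.6508]
AᵀP(A−BK) = [11.9841 4.2063; 4.2063 2.8175]
P' = Q + AᵀP(A−BK) = [16.9841 1.2063; 1.2063 5.0675]
tr(P') = 22.0516


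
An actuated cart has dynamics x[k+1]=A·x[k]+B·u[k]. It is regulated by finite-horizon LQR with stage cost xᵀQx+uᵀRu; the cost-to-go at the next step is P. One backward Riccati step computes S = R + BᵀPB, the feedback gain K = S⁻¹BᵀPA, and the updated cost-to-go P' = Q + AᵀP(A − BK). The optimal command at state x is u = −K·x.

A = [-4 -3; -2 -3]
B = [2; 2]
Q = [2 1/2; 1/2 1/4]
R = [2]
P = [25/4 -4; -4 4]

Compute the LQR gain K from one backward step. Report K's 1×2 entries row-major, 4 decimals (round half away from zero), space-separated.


BᵀP = [4.5000 0.0000]
S = R + BᵀPB = [2] + [9.0000] = [11.0000]
BᵀPA = [-18.0000 -13.5000]
K = S⁻¹·BᵀPA = [-1.6364 -1.2273]
A−BK = [-0.7273 -0.5455; 1.2727 -0.5455]
AᵀP(A−BK) = [22.5455 4.9091; 4.9091 3.6818]
P' = Q + AᵀP(A−BK) = [24.5455 5.4091; 5.4091 3.9318]
tr(P') = 28.4773

-1.6364 -1.2273


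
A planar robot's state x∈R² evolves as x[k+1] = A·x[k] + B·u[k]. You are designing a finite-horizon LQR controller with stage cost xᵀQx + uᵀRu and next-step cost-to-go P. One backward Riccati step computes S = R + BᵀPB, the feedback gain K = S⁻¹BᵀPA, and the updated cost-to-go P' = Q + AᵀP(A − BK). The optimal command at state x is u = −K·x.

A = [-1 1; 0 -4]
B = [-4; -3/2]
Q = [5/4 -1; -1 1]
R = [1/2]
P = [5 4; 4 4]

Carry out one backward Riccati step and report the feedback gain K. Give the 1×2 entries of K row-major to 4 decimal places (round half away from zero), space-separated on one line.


0.1891 0.4509

BᵀP = [-26.0000 -22.0000]
S = R + BᵀPB = [1/2] + [137.0000] = [137.5000]
BᵀPA = [26.0000 62.0000]
K = S⁻¹·BᵀPA = [0.1891 0.4509]
A−BK = [-0.2436 2.8036; 0.2836 -3.3236]
AᵀP(A−BK) = [0.0836 -0.7236; -0.7236 9.0436]
P' = Q + AᵀP(A−BK) = [1.3336 -1.7236; -1.7236 10.0436]
tr(P') = 11.3773


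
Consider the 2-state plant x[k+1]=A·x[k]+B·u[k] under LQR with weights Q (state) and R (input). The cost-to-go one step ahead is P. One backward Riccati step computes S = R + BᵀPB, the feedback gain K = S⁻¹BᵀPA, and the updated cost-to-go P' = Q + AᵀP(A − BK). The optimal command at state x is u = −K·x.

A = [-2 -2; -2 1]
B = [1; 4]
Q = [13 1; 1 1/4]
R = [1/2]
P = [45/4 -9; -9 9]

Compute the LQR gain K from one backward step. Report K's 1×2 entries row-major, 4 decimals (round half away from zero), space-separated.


BᵀP = [-24.7500 27.0000]
S = R + BᵀPB = [1/2] + [83.2500] = [83.7500]
BᵀPA = [-4.5000 76.5000]
K = S⁻¹·BᵀPA = [-0.0537 0.9134]
A−BK = [-1.9463 -2.9134; -1.7851 -2.6537]
AᵀP(A−BK) = [8.7582 13.1104; 13.1104 20.1224]
P' = Q + AᵀP(A−BK) = [21.7582 14.1104; 14.1104 20.3724]
tr(P') = 42.1306

-0.0537 0.9134


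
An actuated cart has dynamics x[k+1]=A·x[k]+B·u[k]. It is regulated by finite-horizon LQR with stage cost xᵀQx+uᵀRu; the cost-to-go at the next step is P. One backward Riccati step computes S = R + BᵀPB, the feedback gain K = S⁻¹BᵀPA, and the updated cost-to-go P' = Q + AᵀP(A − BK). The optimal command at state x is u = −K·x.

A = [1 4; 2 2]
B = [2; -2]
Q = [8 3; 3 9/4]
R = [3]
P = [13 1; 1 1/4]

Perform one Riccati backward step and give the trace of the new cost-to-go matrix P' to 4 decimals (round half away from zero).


BᵀP = [24.0000 1.5000]
S = R + BᵀPB = [3] + [45.0000] = [48.0000]
BᵀPA = [27.0000 99.0000]
K = S⁻¹·BᵀPA = [0.5625 2.0625]
A−BK = [-0.1250 -0.1250; 3.1250 6.1250]
AᵀP(A−BK) = [2.8125 7.3125; 7.3125 20.8125]
P' = Q + AᵀP(A−BK) = [10.8125 10.3125; 10.3125 23.0625]
tr(P') = 33.8750

33.8750


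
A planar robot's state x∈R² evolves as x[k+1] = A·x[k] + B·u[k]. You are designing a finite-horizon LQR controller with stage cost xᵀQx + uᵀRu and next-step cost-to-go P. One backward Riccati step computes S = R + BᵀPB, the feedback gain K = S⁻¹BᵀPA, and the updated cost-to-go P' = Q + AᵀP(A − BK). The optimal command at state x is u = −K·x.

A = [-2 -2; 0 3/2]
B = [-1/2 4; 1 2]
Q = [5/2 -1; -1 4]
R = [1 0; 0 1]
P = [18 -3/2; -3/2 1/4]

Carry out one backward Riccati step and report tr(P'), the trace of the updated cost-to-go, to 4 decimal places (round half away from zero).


BᵀP = [-10.5000 1.0000; 69.0000 -5.5000]
S = R + BᵀPB = [1 0; 0 1] + [6.2500 -40.0000; -40.0000 265.0000] = [7.2500 -40.0000; -40.0000 266.0000]
BᵀPA = [21.0000 22.5000; -138.0000 -146.2500]
K = S⁻¹·BᵀPA = [0.2009 0.4110; -0.4886 -0.4880]
A−BK = [0.0548 0.1575; 0.7763 2.0651]
AᵀP(A−BK) = [0.3562 0.5240; 0.5240 0.9439]
P' = Q + AᵀP(A−BK) = [2.8562 -0.4760; -0.4760 4.9439]
tr(P') = 7.8001

7.8001


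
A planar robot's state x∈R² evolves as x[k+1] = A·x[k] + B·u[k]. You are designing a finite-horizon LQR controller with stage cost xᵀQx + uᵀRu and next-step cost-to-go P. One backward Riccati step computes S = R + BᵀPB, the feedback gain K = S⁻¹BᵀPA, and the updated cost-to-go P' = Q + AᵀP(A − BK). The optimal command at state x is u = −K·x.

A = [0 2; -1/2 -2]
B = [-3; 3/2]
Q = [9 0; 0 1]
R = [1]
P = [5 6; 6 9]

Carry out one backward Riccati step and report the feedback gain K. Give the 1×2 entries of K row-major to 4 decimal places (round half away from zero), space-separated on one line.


0.1837 -0.2449

BᵀP = [-6.0000 -4.5000]
S = R + BᵀPB = [1] + [11.2500] = [12.2500]
BᵀPA = [2.2500 -3.0000]
K = S⁻¹·BᵀPA = [0.1837 -0.2449]
A−BK = [0.5510 1.2653; -0.7755 -1.6327]
AᵀP(A−BK) = [1.8367 3.5510; 3.5510 7.2653]
P' = Q + AᵀP(A−BK) = [10.8367 3.5510; 3.5510 8.2653]
tr(P') = 19.1020


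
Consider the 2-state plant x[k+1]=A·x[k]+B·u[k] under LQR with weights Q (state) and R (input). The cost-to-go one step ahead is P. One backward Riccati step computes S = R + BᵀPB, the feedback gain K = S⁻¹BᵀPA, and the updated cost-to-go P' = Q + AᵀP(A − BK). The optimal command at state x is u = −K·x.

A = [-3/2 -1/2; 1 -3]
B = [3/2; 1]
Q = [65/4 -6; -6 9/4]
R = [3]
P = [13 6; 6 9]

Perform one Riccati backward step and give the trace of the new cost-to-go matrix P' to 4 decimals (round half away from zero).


BᵀP = [25.5000 18.0000]
S = R + BᵀPB = [3] + [56.2500] = [59.2500]
BᵀPA = [-20.2500 -66.7500]
K = S⁻¹·BᵀPA = [-0.3418 -1.1266]
A−BK = [-0.9873 1.1899; 1.3418 -1.8734]
AᵀP(A−BK) = [13.3291 -16.0633; -16.0633 27.0506]
P' = Q + AᵀP(A−BK) = [29.5791 -22.0633; -22.0633 29.3006]
tr(P') = 58.8797

58.8797


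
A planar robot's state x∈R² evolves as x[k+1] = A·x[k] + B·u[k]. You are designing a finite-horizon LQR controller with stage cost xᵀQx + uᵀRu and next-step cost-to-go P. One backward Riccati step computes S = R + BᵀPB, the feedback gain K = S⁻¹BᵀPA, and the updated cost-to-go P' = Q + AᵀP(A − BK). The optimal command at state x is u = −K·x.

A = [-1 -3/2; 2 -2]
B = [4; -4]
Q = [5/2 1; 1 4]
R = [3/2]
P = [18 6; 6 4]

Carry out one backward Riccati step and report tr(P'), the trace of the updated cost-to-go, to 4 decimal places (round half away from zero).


BᵀP = [48.0000 8.0000]
S = R + BᵀPB = [3/2] + [160.0000] = [161.5000]
BᵀPA = [-32.0000 -88.0000]
K = S⁻¹·BᵀPA = [-0.1981 -0.5449]
A−BK = [-0.2074 0.6796; 1.2074 -4.1796]
AᵀP(A−BK) = [3.6594 -12.4365; -12.4365 44.5495]
P' = Q + AᵀP(A−BK) = [6.1594 -11.4365; -11.4365 48.5495]
tr(P') = 54.7090

54.7090


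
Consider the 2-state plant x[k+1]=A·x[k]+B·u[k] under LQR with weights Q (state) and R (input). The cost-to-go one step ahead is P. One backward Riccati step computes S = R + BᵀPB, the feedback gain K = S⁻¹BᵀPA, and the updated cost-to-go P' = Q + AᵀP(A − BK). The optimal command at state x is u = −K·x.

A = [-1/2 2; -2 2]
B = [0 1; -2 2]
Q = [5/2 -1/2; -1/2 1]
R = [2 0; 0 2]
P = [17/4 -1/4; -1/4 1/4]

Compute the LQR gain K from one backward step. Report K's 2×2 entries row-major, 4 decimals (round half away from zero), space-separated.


0.1892 0.2162 -0.3649 1.2973

BᵀP = [0.5000 -0.5000; 3.7500 0.2500]
S = R + BᵀPB = [2 0; 0 2] + [1.0000 -0.5000; -0.5000 4.2500] = [3.0000 -0.5000; -0.5000 6.2500]
BᵀPA = [0.7500 0.0000; -2.3750 8.0000]
K = S⁻¹·BᵀPA = [0.1892 0.2162; -0.3649 1.2973]
A−BK = [-0.1351 0.7027; -0.8919 -0.1622]
AᵀP(A−BK) = [0.5541 -1.0811; -1.0811 5.6216]
P' = Q + AᵀP(A−BK) = [3.0541 -1.5811; -1.5811 6.6216]
tr(P') = 9.6757


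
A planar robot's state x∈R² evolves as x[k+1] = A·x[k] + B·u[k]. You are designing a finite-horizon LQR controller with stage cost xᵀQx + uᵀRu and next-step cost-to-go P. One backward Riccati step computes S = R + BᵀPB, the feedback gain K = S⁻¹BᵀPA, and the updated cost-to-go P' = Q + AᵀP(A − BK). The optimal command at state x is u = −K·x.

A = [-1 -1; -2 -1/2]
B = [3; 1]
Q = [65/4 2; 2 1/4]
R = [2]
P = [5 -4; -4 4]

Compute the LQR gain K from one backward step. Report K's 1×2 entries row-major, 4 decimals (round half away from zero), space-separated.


0.1852 -0.2593

BᵀP = [11.0000 -8.0000]
S = R + BᵀPB = [2] + [25.0000] = [27.0000]
BᵀPA = [5.0000 -7.0000]
K = S⁻¹·BᵀPA = [0.1852 -0.2593]
A−BK = [-1.5556 -0.2222; -2.1852 -0.2407]
AᵀP(A−BK) = [4.0741 0.2963; 0.2963 0.1852]
P' = Q + AᵀP(A−BK) = [20.3241 2.2963; 2.2963 0.4352]
tr(P') = 20.7593


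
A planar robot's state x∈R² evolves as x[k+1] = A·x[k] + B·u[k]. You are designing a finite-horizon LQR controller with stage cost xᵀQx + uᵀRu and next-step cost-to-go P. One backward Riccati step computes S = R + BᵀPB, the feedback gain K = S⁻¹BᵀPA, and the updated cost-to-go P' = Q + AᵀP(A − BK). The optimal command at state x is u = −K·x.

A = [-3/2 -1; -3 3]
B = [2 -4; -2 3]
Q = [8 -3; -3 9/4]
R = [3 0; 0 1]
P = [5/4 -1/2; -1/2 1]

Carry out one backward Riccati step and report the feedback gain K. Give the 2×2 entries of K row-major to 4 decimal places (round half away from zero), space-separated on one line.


BᵀP = [3.5000 -3.0000; -6.5000 5.0000]
S = R + BᵀPB = [3 0; 0 1] + [13.0000 -23.0000; -23.0000 41.0000] = [16.0000 -23.0000; -23.0000 42.0000]
BᵀPA = [3.7500 -12.5000; -5.2500 21.5000]
K = S⁻¹·BᵀPA = [0.2570 -0.2133; 0.0157 0.3951]
A−BK = [-1.9510 1.0070; -2.5332 1.3881]
AᵀP(A−BK) = [6.4314 -3.5009; -3.5009 2.0892]
P' = Q + AᵀP(A−BK) = [14.4314 -6.5009; -6.5009 4.3392]
tr(P') = 18.7705

0.2570 -0.2133 0.0157 0.3951


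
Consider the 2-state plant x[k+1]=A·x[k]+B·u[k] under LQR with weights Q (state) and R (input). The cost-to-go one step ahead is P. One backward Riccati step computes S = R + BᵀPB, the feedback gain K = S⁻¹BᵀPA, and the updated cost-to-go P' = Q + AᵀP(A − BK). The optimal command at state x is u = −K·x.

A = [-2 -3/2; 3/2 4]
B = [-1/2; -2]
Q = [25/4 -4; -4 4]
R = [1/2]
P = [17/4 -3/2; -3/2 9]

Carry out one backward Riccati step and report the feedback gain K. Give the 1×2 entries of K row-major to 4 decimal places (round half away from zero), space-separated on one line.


BᵀP = [0.8750 -17.2500]
S = R + BᵀPB = [1/2] + [34.0625] = [34.5625]
BᵀPA = [-27.6250 -70.3125]
K = S⁻¹·BᵀPA = [-0.7993 -2.0344]
A−BK = [-2.3996 -2.5172; -0.0986 -0.0687]
AᵀP(A−BK) = [24.1700 25.9259; 25.9259 28.5217]
P' = Q + AᵀP(A−BK) = [30.4200 21.9259; 21.9259 32.5217]
tr(P') = 62.9417

-0.7993 -2.0344


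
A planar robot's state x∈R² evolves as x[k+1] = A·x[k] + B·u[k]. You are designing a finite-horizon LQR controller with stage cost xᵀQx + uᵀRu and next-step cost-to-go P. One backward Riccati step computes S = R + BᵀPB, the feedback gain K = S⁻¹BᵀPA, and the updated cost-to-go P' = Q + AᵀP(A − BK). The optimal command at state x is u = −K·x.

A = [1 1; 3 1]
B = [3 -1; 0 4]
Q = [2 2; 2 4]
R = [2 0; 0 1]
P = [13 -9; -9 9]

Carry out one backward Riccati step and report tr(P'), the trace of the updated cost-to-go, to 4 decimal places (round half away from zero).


7.5025

BᵀP = [39.0000 -27.0000; -49.0000 45.0000]
S = R + BᵀPB = [2 0; 0 1] + [117.0000 -147.0000; -147.0000 229.0000] = [119.0000 -147.0000; -147.0000 230.0000]
BᵀPA = [-42.0000 12.0000; 86.0000 -4.0000]
K = S⁻¹·BᵀPA = [0.5176 0.3770; 0.7047 0.2236]
A−BK = [0.1519 0.0925; 0.1810 0.1057]
AᵀP(A−BK) = [1.1324 0.6075; 0.6075 0.3701]
P' = Q + AᵀP(A−BK) = [3.1324 2.6075; 2.6075 4.3701]
tr(P') = 7.5025


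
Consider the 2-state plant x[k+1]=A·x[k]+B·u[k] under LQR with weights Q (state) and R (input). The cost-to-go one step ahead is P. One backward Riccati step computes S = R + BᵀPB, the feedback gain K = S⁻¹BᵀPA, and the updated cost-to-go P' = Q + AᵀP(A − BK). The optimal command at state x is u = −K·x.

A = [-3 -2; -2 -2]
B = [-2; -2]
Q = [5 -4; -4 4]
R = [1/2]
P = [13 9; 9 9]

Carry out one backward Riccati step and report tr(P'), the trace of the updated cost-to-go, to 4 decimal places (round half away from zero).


11.2087

BᵀP = [-44.0000 -36.0000]
S = R + BᵀPB = [1/2] + [160.0000] = [160.5000]
BᵀPA = [204.0000 160.0000]
K = S⁻¹·BᵀPA = [1.2710 0.9969]
A−BK = [-0.4579 -0.0062; 0.5421 -0.0062]
AᵀP(A−BK) = [1.7103 0.6355; 0.6355 0.4984]
P' = Q + AᵀP(A−BK) = [6.7103 -3.3645; -3.3645 4.4984]
tr(P') = 11.2087


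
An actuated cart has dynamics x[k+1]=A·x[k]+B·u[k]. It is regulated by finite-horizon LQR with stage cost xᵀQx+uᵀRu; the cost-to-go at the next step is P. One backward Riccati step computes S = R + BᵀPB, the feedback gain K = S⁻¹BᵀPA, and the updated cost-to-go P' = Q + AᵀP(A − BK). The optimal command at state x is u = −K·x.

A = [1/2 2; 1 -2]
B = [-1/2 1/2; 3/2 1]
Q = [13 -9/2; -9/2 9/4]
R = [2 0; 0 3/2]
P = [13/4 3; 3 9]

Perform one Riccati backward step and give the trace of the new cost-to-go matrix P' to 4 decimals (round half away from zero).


22.8508

BᵀP = [2.8750 12.0000; 4.6250 10.5000]
S = R + BᵀPB = [2 0; 0 3/2] + [16.5625 13.4375; 13.4375 12.8125] = [18.5625 13.4375; 13.4375 14.3125]
BᵀPA = [13.4375 -18.2500; 12.8125 -11.7500]
K = S⁻¹·BᵀPA = [0.2368 -1.2139; 0.6728 0.3187]
A−BK = [0.2820 1.2337; -0.0281 -0.4979]
AᵀP(A−BK) = [1.0093 0.4781; 0.4781 6.5915]
P' = Q + AᵀP(A−BK) = [14.0093 -4.0219; -4.0219 8.8415]
tr(P') = 22.8508


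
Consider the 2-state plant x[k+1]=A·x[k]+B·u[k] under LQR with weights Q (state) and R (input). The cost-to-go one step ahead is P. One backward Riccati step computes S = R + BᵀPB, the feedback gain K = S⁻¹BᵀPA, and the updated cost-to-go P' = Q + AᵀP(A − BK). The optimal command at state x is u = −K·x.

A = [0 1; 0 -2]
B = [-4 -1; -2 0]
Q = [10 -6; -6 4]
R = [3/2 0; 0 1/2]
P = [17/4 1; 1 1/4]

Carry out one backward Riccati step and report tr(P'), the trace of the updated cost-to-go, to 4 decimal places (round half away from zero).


14.0890

BᵀP = [-19.0000 -4.5000; -4.2500 -1.0000]
S = R + BᵀPB = [3/2 0; 0 1/2] + [85.0000 19.0000; 19.0000 4.2500] = [86.5000 19.0000; 19.0000 4.7500]
BᵀPA = [0.0000 -10.0000; 0.0000 -2.2500]
K = S⁻¹·BᵀPA = [0.0000 -0.0952; 0.0000 -0.0927]
A−BK = [0.0000 0.5263; 0.0000 -2.1905]
AᵀP(A−BK) = [0.0000 0.0000; 0.0000 0.0890]
P' = Q + AᵀP(A−BK) = [10.0000 -6.0000; -6.0000 4.0890]
tr(P') = 14.0890


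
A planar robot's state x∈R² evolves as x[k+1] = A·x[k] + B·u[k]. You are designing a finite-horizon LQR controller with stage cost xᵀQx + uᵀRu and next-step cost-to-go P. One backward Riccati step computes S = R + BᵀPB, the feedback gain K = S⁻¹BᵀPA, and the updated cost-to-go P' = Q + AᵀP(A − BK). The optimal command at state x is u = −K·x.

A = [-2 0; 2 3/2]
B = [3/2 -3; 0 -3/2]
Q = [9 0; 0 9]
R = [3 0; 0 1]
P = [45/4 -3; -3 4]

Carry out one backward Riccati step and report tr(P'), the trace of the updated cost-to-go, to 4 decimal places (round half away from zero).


43.4680

BᵀP = [16.8750 -4.5000; -29.2500 3.0000]
S = R + BᵀPB = [3 0; 0 1] + [25.3125 -43.8750; -43.8750 83.2500] = [28.3125 -43.8750; -43.8750 84.2500]
BᵀPA = [-42.7500 -6.7500; 64.5000 4.5000]
K = S⁻¹·BᵀPA = [-1.6766 -0.8065; -0.1075 -0.3666]
A−BK = [0.1923 0.1100; 1.8387 0.9501]
AᵀP(A−BK) = [20.2623 10.1670; 10.1670 5.2057]
P' = Q + AᵀP(A−BK) = [29.2623 10.1670; 10.1670 14.2057]
tr(P') = 43.4680


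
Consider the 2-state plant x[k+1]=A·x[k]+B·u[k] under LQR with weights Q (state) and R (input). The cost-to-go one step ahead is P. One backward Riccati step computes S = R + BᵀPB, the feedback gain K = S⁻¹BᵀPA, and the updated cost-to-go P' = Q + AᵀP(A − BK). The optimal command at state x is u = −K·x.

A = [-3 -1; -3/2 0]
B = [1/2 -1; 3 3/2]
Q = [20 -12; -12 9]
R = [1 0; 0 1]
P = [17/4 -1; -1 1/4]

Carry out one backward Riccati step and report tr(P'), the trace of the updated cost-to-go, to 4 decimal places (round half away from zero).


BᵀP = [-0.8750 0.2500; -5.7500 1.3750]
S = R + BᵀPB = [1 0; 0 1] + [0.3125 1.2500; 1.2500 7.8125] = [1.3125 1.2500; 1.2500 8.8125]
BᵀPA = [2.2500 0.8750; 15.1875 5.7500]
K = S⁻¹·BᵀPA = [0.0843 0.0523; 1.7114 0.6451]
A−BK = [-1.3307 -0.3811; -4.3202 -1.1246]
AᵀP(A−BK) = [3.6302 1.3354; 1.3354 0.4951]
P' = Q + AᵀP(A−BK) = [23.6302 -10.6646; -10.6646 9.4951]
tr(P') = 33.1253

33.1253


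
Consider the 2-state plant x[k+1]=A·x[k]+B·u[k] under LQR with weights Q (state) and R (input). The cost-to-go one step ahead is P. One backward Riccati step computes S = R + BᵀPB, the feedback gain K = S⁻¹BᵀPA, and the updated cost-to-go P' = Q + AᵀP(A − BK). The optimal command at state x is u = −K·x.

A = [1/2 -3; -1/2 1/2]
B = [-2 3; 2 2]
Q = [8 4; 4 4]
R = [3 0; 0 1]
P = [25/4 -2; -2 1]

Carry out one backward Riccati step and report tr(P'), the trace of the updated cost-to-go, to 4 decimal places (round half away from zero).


13.7657

BᵀP = [-16.5000 6.0000; 14.7500 -4.0000]
S = R + BᵀPB = [3 0; 0 1] + [45.0000 -37.5000; -37.5000 36.2500] = [48.0000 -37.5000; -37.5000 37.2500]
BᵀPA = [-11.2500 52.5000; 9.3750 -46.2500]
K = S⁻¹·BᵀPA = [-0.1768 0.5796; 0.0737 -0.6582]
A−BK = [-0.0747 0.1336; -0.2937 0.6572]
AᵀP(A−BK) = [0.1326 -0.4347; -0.4347 1.6331]
P' = Q + AᵀP(A−BK) = [8.1326 3.5653; 3.5653 5.6331]
tr(P') = 13.7657


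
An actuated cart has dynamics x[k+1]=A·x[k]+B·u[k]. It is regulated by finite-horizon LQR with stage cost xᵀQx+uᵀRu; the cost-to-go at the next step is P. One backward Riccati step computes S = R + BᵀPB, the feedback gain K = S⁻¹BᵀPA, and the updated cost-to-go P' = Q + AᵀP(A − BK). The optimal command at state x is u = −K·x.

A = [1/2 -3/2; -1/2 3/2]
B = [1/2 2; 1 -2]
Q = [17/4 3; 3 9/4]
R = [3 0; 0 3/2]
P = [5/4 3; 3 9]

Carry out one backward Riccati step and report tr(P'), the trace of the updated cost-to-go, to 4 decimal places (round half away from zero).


BᵀP = [3.6250 10.5000; -3.5000 -12.0000]
S = R + BᵀPB = [3 0; 0 3/2] + [12.3125 -13.7500; -13.7500 17.0000] = [15.3125 -13.7500; -13.7500 18.5000]
BᵀPA = [-3.4375 10.3125; 4.2500 -12.7500]
K = S⁻¹·BᵀPA = [-0.0547 0.1642; 0.1891 -0.5672]
A−BK = [0.1493 -0.4478; -0.0672 0.2015]
AᵀP(A−BK) = [0.0709 -0.2127; -0.2127 0.6381]
P' = Q + AᵀP(A−BK) = [4.3209 2.7873; 2.7873 2.8881]
tr(P') = 7.2090

7.2090


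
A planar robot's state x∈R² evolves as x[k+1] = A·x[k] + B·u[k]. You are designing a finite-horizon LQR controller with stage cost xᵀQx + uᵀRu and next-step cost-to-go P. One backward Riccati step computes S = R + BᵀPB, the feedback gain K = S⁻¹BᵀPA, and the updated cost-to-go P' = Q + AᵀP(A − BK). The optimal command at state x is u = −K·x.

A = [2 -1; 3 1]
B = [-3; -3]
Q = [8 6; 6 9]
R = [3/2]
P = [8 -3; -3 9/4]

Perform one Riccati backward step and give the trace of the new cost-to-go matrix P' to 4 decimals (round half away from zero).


28.4151

BᵀP = [-15.0000 2.2500]
S = R + BᵀPB = [3/2] + [38.2500] = [39.7500]
BᵀPA = [-23.2500 17.2500]
K = S⁻¹·BᵀPA = [-0.5849 0.4340]
A−BK = [0.2453 0.3019; 1.2453 2.3019]
AᵀP(A−BK) = [2.6509 3.8396; 3.8396 8.7642]
P' = Q + AᵀP(A−BK) = [10.6509 9.8396; 9.8396 17.7642]
tr(P') = 28.4151


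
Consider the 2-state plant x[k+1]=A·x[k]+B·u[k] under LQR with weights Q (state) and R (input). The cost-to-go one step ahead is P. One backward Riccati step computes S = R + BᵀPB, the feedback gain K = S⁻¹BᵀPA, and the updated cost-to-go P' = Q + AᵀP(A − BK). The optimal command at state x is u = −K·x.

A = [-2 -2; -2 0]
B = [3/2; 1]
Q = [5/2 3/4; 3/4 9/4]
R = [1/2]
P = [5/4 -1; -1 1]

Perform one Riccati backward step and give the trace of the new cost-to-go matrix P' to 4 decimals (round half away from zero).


7.9881

BᵀP = [0.8750 -0.5000]
S = R + BᵀPB = [1/2] + [0.8125] = [1.3125]
BᵀPA = [-0.7500 -1.7500]
K = S⁻¹·BᵀPA = [-0.5714 -1.3333]
A−BK = [-1.1429 0.0000; -1.4286 1.3333]
AᵀP(A−BK) = [0.5714 0.0000; 0.0000 2.6667]
P' = Q + AᵀP(A−BK) = [3.0714 0.7500; 0.7500 4.9167]
tr(P') = 7.9881


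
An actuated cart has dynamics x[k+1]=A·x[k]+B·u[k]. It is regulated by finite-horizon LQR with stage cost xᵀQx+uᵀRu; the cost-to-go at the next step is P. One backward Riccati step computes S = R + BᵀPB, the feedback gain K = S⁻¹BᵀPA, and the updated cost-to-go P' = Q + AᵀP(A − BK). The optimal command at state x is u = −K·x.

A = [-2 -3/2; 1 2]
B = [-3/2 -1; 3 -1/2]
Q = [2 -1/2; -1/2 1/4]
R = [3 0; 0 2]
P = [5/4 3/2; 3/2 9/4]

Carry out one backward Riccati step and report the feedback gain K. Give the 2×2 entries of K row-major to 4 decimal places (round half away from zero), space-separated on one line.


0.0633 0.3706 0.3169 -0.0834

BᵀP = [2.6250 4.5000; -2.0000 -2.6250]
S = R + BᵀPB = [3 0; 0 2] + [9.5625 -4.8750; -4.8750 3.3125] = [12.5625 -4.8750; -4.8750 5.3125]
BᵀPA = [-0.7500 5.0625; 1.3750 -2.2500]
K = S⁻¹·BᵀPA = [0.0633 0.3706; 0.3169 -0.0834]
A−BK = [-1.5882 -1.0275; 0.9686 0.8465]
AᵀP(A−BK) = [0.8617 0.3927; 0.3927 0.7486]
P' = Q + AᵀP(A−BK) = [2.8617 -0.1073; -0.1073 0.9986]
tr(P') = 3.8603


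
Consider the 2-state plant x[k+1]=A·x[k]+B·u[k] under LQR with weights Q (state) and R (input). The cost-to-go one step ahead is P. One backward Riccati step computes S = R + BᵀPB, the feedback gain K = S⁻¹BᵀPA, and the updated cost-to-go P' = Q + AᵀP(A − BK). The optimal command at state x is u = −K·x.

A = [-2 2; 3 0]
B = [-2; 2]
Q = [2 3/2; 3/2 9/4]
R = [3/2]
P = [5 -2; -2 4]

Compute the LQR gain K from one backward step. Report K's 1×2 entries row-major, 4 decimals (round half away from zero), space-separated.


1.1963 -0.5234

BᵀP = [-14.0000 12.0000]
S = R + BᵀPB = [3/2] + [52.0000] = [53.5000]
BᵀPA = [64.0000 -28.0000]
K = S⁻¹·BᵀPA = [1.1963 -0.5234]
A−BK = [0.3925 0.9533; 0.6075 1.0467]
AᵀP(A−BK) = [3.4393 1.4953; 1.4953 5.3458]
P' = Q + AᵀP(A−BK) = [5.4393 2.9953; 2.9953 7.5958]
tr(P') = 13.0350


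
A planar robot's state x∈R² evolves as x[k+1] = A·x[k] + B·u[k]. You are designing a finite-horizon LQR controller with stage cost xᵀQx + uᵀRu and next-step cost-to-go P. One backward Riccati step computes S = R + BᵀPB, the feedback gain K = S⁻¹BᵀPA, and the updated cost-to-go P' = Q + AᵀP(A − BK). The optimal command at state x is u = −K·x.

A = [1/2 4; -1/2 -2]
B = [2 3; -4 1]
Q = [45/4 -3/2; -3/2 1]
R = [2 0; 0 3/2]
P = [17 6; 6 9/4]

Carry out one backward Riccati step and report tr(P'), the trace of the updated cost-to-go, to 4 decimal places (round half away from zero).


14.0602

BᵀP = [10.0000 3.0000; 57.0000 20.2500]
S = R + BᵀPB = [2 0; 0 3/2] + [8.0000 33.0000; 33.0000 191.2500] = [10.0000 33.0000; 33.0000 192.7500]
BᵀPA = [3.5000 34.0000; 18.3750 187.5000]
K = S⁻¹·BᵀPA = [0.0814 0.4365; 0.0814 0.8980]
A−BK = [0.0930 0.4329; -0.2558 -1.1521]
AᵀP(A−BK) = [0.0320 0.2209; 0.2209 1.7782]
P' = Q + AᵀP(A−BK) = [11.2820 -1.2791; -1.2791 2.7782]
tr(P') = 14.0602


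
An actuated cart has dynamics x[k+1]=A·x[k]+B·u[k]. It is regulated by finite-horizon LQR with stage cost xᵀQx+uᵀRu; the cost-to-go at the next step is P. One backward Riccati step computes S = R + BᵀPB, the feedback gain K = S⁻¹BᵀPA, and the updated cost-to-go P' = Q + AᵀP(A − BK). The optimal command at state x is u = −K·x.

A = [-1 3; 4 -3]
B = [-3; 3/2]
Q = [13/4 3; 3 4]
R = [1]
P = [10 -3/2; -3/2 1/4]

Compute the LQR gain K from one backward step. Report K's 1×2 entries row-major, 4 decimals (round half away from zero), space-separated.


BᵀP = [-32.2500 4.8750]
S = R + BᵀPB = [1] + [104.0625] = [105.0625]
BᵀPA = [51.7500 -111.3750]
K = S⁻¹·BᵀPA = [0.4926 -1.0601]
A−BK = [0.4777 -0.1802; 3.2612 -1.4099]
AᵀP(A−BK) = [0.5098 -0.6407; -0.6407 1.1832]
P' = Q + AᵀP(A−BK) = [3.7598 2.3593; 2.3593 5.1832]
tr(P') = 8.9430

0.4926 -1.0601


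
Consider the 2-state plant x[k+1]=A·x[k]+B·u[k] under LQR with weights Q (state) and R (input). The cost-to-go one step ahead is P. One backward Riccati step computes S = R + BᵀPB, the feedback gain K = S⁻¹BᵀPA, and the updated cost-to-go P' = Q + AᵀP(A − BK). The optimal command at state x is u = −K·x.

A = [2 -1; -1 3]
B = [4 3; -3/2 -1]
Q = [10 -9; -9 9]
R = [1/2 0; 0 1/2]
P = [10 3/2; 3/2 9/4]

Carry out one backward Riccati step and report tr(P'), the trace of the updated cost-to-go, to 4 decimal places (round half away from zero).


33.9326

BᵀP = [37.7500 2.6250; 28.5000 2.2500]
S = R + BᵀPB = [1/2 0; 0 1/2] + [147.0625 110.6250; 110.6250 83.2500] = [147.5625 110.6250; 110.6250 83.7500]
BᵀPA = [72.8750 -29.8750; 54.7500 -21.7500]
K = S⁻¹·BᵀPA = [0.3865 -0.7964; 0.1432 0.7922]
A−BK = [0.0244 -0.1912; -0.2770 2.5977]
AᵀP(A−BK) = [0.2433 -1.5886; -1.5886 14.6892]
P' = Q + AᵀP(A−BK) = [10.2433 -10.5886; -10.5886 23.6892]
tr(P') = 33.9326


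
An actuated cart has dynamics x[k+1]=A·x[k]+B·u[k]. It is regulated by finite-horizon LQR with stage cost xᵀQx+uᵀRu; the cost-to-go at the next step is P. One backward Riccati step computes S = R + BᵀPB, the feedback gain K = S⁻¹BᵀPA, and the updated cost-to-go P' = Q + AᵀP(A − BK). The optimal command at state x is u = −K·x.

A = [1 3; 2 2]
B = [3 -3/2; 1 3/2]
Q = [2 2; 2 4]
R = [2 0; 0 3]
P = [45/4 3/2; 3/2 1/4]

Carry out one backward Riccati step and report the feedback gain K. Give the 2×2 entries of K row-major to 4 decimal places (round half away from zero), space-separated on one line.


0.3774 0.9370 -0.0502 -0.2150

BᵀP = [35.2500 4.7500; -14.6250 -1.8750]
S = R + BᵀPB = [2 0; 0 3] + [110.5000 -45.7500; -45.7500 19.1250] = [112.5000 -45.7500; -45.7500 22.1250]
BᵀPA = [44.7500 115.2500; -18.3750 -47.6250]
K = S⁻¹·BᵀPA = [0.3774 0.9370; -0.0502 -0.2150]
A−BK = [-0.2074 -0.1335; 1.6979 1.3854]
AᵀP(A−BK) = [0.4406 0.8681; 0.8681 2.0201]
P' = Q + AᵀP(A−BK) = [2.4406 2.8681; 2.8681 6.0201]
tr(P') = 8.4607


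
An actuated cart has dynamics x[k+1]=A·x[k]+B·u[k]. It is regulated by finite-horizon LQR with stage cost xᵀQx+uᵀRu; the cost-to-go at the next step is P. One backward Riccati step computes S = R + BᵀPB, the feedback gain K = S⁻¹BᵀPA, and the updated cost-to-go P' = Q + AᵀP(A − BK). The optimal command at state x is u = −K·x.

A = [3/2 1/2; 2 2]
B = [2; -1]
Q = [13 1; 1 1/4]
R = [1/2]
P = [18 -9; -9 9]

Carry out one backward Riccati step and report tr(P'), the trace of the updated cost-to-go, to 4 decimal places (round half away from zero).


48.2543

BᵀP = [45.0000 -27.0000]
S = R + BᵀPB = [1/2] + [117.0000] = [117.5000]
BᵀPA = [13.5000 -31.5000]
K = S⁻¹·BᵀPA = [0.1149 -0.2681]
A−BK = [1.2702 1.0362; 2.1149 1.7319]
AᵀP(A−BK) = [20.9489 17.1191; 17.1191 14.0553]
P' = Q + AᵀP(A−BK) = [33.9489 18.1191; 18.1191 14.3053]
tr(P') = 48.2543


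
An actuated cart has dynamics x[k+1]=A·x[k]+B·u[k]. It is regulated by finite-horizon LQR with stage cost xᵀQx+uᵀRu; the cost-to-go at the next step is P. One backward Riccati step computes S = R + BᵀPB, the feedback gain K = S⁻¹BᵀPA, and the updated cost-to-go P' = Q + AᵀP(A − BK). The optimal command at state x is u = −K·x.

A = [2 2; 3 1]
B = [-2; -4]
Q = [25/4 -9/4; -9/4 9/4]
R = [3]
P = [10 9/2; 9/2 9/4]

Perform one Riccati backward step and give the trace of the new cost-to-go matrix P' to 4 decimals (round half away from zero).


BᵀP = [-38.0000 -18.0000]
S = R + BᵀPB = [3] + [148.0000] = [151.0000]
BᵀPA = [-130.0000 -94.0000]
K = S⁻¹·BᵀPA = [-0.8609 -0.6225]
A−BK = [0.2781 0.7550; -0.4437 -1.4901]
AᵀP(A−BK) = [2.3295 1.8228; 1.8228 1.7334]
P' = Q + AᵀP(A−BK) = [8.5795 -0.4272; -0.4272 3.9834]
tr(P') = 12.5629

12.5629


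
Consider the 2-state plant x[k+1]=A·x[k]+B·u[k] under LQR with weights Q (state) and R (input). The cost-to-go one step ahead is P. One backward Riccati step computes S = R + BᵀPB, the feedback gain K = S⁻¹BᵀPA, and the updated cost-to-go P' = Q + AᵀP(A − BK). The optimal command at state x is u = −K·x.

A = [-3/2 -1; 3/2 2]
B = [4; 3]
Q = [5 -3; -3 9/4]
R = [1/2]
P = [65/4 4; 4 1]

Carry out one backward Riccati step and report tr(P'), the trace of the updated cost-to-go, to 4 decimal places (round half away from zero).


7.4425

BᵀP = [77.0000 19.0000]
S = R + BᵀPB = [1/2] + [365.0000] = [365.5000]
BᵀPA = [-87.0000 -39.0000]
K = S⁻¹·BᵀPA = [-0.2380 -0.1067]
A−BK = [-0.5479 -0.5732; 2.2141 2.3201]
AᵀP(A−BK) = [0.1039 0.0918; 0.0918 0.0886]
P' = Q + AᵀP(A−BK) = [5.1039 -2.9082; -2.9082 2.3386]
tr(P') = 7.4425


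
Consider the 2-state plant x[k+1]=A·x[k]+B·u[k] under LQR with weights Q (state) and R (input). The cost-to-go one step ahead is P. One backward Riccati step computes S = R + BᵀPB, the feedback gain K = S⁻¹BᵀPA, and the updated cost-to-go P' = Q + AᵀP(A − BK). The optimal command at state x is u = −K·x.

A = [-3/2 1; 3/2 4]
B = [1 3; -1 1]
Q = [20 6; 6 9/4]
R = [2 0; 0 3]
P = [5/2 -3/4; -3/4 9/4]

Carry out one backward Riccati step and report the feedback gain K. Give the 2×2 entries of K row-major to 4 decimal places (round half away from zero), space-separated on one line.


BᵀP = [3.2500 -3.0000; 6.7500 0.0000]
S = R + BᵀPB = [2 0; 0 3] + [6.2500 6.7500; 6.7500 20.2500] = [8.2500 6.7500; 6.7500 23.2500]
BᵀPA = [-9.3750 -8.7500; -10.1250 6.7500]
K = S⁻¹·BᵀPA = [-1.0231 -1.7026; -0.1385 0.7846]
A−BK = [-0.0615 0.3487; 0.6154 1.5128]
AᵀP(A−BK) = [3.0692 5.1077; 5.1077 12.3064]
P' = Q + AᵀP(A−BK) = [23.0692 11.1077; 11.1077 14.5564]
tr(P') = 37.6256

-1.0231 -1.7026 -0.1385 0.7846


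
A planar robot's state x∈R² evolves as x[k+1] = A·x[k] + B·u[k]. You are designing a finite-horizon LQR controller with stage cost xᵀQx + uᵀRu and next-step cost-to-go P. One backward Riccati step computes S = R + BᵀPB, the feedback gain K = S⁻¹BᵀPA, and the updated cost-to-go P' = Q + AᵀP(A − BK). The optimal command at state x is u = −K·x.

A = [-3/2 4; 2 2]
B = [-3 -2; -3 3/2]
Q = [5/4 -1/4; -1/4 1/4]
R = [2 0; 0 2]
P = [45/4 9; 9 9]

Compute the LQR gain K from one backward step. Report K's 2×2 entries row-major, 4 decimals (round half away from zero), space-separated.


-0.1377 -0.9595 0.7605 -0.4633

BᵀP = [-60.7500 -54.0000; -9.0000 -4.5000]
S = R + BᵀPB = [2 0; 0 2] + [344.2500 40.5000; 40.5000 11.2500] = [346.2500 40.5000; 40.5000 13.2500]
BᵀPA = [-16.8750 -351.0000; 4.5000 -45.0000]
K = S⁻¹·BᵀPA = [-0.1377 -0.9595; 0.7605 -0.4633]
A−BK = [-0.3921 0.1947; 0.4462 -0.1835]
AᵀP(A−BK) = [1.5669 -0.6069; -0.6069 2.3572]
P' = Q + AᵀP(A−BK) = [2.8169 -0.8569; -0.8569 2.6072]
tr(P') = 5.4241


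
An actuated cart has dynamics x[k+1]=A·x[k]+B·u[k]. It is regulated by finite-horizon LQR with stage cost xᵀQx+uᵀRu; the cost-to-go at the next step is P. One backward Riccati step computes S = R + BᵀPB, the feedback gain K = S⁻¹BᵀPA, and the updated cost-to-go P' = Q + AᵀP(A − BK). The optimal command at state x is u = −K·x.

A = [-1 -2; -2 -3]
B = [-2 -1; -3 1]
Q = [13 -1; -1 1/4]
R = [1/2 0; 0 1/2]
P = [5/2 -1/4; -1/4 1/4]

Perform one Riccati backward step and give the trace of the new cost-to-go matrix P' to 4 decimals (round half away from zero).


BᵀP = [-4.2500 -0.2500; -2.7500 0.5000]
S = R + BᵀPB = [1/2 0; 0 1/2] + [9.2500 4.0000; 4.0000 3.2500] = [9.7500 4.0000; 4.0000 3.7500]
BᵀPA = [4.7500 9.2500; 1.7500 4.0000]
K = S⁻¹·BᵀPA = [0.5258 0.9088; -0.0942 0.0973]
A−BK = [-0.0426 -0.0851; -0.3283 -0.3708]
AᵀP(A−BK) = [0.1672 0.2629; 0.2629 0.4544]
P' = Q + AᵀP(A−BK) = [13.1672 -0.7371; -0.7371 0.7044]
tr(P') = 13.8716

13.8716


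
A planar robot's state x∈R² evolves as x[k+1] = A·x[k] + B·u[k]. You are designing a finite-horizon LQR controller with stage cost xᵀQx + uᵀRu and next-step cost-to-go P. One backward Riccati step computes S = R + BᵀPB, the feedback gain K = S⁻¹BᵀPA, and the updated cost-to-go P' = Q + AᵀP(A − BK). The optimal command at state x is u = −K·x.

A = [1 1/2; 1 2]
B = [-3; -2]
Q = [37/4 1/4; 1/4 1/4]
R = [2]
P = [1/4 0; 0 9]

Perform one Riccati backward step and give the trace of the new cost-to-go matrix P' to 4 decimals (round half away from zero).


13.2050

BᵀP = [-0.7500 -18.0000]
S = R + BᵀPB = [2] + [38.2500] = [40.2500]
BᵀPA = [-18.7500 -36.3750]
K = S⁻¹·BᵀPA = [-0.4658 -0.9037]
A−BK = [-0.3975 -2.2112; 0.0683 0.1925]
AᵀP(A−BK) = [0.5155 1.1801; 1.1801 3.1894]
P' = Q + AᵀP(A−BK) = [9.7655 1.4301; 1.4301 3.4394]
tr(P') = 13.2050


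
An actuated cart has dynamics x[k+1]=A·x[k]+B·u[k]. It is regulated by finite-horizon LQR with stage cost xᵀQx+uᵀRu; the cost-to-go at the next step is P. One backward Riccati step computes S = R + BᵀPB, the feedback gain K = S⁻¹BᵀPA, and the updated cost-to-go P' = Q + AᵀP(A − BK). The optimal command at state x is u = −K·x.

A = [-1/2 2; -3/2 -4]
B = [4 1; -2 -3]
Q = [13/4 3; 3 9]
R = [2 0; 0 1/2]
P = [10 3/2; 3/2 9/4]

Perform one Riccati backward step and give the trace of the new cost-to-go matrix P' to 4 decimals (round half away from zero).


13.4375

BᵀP = [37.0000 1.5000; 5.5000 -5.2500]
S = R + BᵀPB = [2 0; 0 1/2] + [145.0000 32.5000; 32.5000 21.2500] = [147.0000 32.5000; 32.5000 21.7500]
BᵀPA = [-20.7500 68.0000; 5.1250 32.0000]
K = S⁻¹·BᵀPA = [-0.2886 0.2050; 0.6669 1.1649]
A−BK = [-0.0125 0.0149; -0.0766 -0.0953]
AᵀP(A−BK) = [0.4066 0.2847; 0.2847 0.7809]
P' = Q + AᵀP(A−BK) = [3.6566 3.2847; 3.2847 9.7809]
tr(P') = 13.4375
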